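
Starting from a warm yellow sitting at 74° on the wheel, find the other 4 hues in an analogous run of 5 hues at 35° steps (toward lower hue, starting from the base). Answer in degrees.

Analogous hues sit every 35° along the wheel.
74 − 35 = 39°
74 − 70 = 4°
74 − 105 = -31 → -31 + 360 = 329°
74 − 140 = -66 → -66 + 360 = 294°

39°, 4°, 329°, 294°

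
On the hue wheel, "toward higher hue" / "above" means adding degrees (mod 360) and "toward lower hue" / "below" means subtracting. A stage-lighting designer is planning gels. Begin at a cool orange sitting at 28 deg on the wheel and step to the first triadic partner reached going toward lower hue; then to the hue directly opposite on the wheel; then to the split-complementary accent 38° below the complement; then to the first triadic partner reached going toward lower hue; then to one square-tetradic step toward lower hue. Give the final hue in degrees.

20°

−120° (triadic ↓): 28 − 120 = -92 → -92 + 360 = 268°
+180° (complement): 268 + 180 = 448 → 448 − 360 = 88°
+142° (split-comp 38° ↓): 88 + 142 = 230°
−120° (triadic ↓): 230 − 120 = 110°
−90° (square ↓): 110 − 90 = 20°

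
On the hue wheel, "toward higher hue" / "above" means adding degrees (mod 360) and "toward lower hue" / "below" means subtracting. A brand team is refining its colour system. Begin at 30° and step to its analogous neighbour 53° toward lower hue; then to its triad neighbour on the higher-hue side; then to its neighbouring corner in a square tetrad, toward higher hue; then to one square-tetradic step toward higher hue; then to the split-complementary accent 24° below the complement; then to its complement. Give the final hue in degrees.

253°

30 − 53 = -23 → -23 + 360 = 337°   (analog 53° ↓)
337 + 120 = 457 → 457 − 360 = 97°   (triadic ↑)
97 + 90 = 187°   (square ↑)
187 + 90 = 277°   (square ↑)
277 + 156 = 433 → 433 − 360 = 73°   (split-comp 24° ↓)
73 + 180 = 253°   (complement)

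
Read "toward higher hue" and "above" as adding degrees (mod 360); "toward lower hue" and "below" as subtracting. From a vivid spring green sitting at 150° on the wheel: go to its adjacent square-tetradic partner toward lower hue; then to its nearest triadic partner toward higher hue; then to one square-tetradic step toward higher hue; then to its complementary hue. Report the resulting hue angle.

square ↓ −90°: 150 − 90 = 60°
triadic ↑ +120°: 60 + 120 = 180°
square ↑ +90°: 180 + 90 = 270°
complement +180°: 270 + 180 = 450 → 450 − 360 = 90°

90°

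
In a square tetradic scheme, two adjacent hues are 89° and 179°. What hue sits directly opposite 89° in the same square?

269°

A square tetradic scheme places four hues 90° apart; opposite corners are 180° apart.
89 + 180 = 269°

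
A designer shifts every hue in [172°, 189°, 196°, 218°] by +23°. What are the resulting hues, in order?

195°, 212°, 219°, 241°

172 + 23 = 195°
189 + 23 = 212°
196 + 23 = 219°
218 + 23 = 241°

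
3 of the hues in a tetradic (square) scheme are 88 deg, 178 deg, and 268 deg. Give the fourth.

358°

A square tetradic scheme places four hues every 90°.
The full set through 88° is {88°, 178°, 268°, 358°}.
Given {88°, 178°, 268°}, the missing hue is 358°.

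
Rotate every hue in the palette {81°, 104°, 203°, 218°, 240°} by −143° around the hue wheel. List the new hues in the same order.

81 − 143 = -62 → -62 + 360 = 298°
104 − 143 = -39 → -39 + 360 = 321°
203 − 143 = 60°
218 − 143 = 75°
240 − 143 = 97°

298°, 321°, 60°, 75°, 97°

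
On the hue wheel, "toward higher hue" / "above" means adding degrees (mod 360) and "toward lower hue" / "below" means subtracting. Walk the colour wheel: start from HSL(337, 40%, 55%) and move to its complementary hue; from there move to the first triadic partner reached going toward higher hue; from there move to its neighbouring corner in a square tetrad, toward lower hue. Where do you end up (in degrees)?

337 + 180 = 517 → 517 − 360 = 157°   (complement)
157 + 120 = 277°   (triadic ↑)
277 − 90 = 187°   (square ↓)

187°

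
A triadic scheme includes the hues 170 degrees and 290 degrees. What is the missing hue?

50°

A triad places three hues 120° apart.
The full set through 170° is {50°, 170°, 290°}.
Given {170°, 290°}, the missing hue is 50°.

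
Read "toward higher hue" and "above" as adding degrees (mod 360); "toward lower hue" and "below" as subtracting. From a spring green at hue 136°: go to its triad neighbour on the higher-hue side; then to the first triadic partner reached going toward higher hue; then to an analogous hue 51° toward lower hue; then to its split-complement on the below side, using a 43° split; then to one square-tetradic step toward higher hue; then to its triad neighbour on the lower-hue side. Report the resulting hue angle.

136 + 120 = 256°   (triadic ↑)
256 + 120 = 376 → 376 − 360 = 16°   (triadic ↑)
16 − 51 = -35 → -35 + 360 = 325°   (analog 51° ↓)
325 + 137 = 462 → 462 − 360 = 102°   (split-comp 43° ↓)
102 + 90 = 192°   (square ↑)
192 − 120 = 72°   (triadic ↓)

72°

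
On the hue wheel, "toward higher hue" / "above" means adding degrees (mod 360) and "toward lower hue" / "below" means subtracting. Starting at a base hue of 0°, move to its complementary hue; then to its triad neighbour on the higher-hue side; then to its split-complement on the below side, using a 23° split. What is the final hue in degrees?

complement +180°: 0 + 180 = 180°
triadic ↑ +120°: 180 + 120 = 300°
split-comp 23° ↓ +157°: 300 + 157 = 457 → 457 − 360 = 97°

97°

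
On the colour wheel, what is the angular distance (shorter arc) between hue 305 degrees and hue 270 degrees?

35°

|305 − 270| = 35.
35 ≤ 180, so the shorter arc is 35°.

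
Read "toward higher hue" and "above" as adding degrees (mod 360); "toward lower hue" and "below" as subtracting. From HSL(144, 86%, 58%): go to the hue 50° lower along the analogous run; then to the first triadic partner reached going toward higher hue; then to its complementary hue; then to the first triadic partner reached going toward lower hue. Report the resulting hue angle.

274°

analog 50° ↓ −50°: 144 − 50 = 94°
triadic ↑ +120°: 94 + 120 = 214°
complement +180°: 214 + 180 = 394 → 394 − 360 = 34°
triadic ↓ −120°: 34 − 120 = -86 → -86 + 360 = 274°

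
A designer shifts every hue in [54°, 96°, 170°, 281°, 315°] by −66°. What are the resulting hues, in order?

348°, 30°, 104°, 215°, 249°

54 − 66 = -12 → -12 + 360 = 348°
96 − 66 = 30°
170 − 66 = 104°
281 − 66 = 215°
315 − 66 = 249°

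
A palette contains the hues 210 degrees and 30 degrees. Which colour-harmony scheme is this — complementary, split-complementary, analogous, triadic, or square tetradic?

Sort the hues: 30°, 210°.
Successive gaps around the wheel: 180°, 180°.
Two hues 180° apart are complementary.

complementary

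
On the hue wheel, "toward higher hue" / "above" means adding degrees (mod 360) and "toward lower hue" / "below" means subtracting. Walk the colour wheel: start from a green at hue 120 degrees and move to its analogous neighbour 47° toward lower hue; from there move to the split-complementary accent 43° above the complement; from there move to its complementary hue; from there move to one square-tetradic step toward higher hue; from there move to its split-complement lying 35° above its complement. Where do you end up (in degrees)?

61°

120 − 47 = 73°   (analog 47° ↓)
73 + 223 = 296°   (split-comp 43° ↑)
296 + 180 = 476 → 476 − 360 = 116°   (complement)
116 + 90 = 206°   (square ↑)
206 + 215 = 421 → 421 − 360 = 61°   (split-comp 35° ↑)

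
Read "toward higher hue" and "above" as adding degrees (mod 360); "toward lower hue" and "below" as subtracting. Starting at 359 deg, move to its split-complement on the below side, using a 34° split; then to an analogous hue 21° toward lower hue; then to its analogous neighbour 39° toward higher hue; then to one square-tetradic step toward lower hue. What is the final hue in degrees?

73°

+146° (split-comp 34° ↓): 359 + 146 = 505 → 505 − 360 = 145°
−21° (analog 21° ↓): 145 − 21 = 124°
+39° (analog 39° ↑): 124 + 39 = 163°
−90° (square ↓): 163 − 90 = 73°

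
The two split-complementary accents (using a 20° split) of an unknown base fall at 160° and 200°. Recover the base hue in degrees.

The accents sit 20° either side of the complement, so the complement is their short-arc midpoint on the wheel.
Short-arc midpoint of 160° and 200°: 180°.
Base is 180° from the complement: 180 − 180 = 0°

0°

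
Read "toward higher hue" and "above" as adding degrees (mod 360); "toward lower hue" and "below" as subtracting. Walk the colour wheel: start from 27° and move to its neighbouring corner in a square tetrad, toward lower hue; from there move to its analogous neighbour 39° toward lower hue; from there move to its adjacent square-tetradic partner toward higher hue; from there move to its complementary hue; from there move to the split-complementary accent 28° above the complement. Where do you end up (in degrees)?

square ↓ −90°: 27 − 90 = -63 → -63 + 360 = 297°
analog 39° ↓ −39°: 297 − 39 = 258°
square ↑ +90°: 258 + 90 = 348°
complement +180°: 348 + 180 = 528 → 528 − 360 = 168°
split-comp 28° ↑ +208°: 168 + 208 = 376 → 376 − 360 = 16°

16°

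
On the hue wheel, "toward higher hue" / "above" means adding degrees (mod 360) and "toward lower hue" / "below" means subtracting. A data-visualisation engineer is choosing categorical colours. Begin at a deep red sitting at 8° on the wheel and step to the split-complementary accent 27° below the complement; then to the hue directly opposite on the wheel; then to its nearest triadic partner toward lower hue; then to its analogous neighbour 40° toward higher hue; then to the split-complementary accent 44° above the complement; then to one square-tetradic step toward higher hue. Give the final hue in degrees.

+153° (split-comp 27° ↓): 8 + 153 = 161°
+180° (complement): 161 + 180 = 341°
−120° (triadic ↓): 341 − 120 = 221°
+40° (analog 40° ↑): 221 + 40 = 261°
+224° (split-comp 44° ↑): 261 + 224 = 485 → 485 − 360 = 125°
+90° (square ↑): 125 + 90 = 215°

215°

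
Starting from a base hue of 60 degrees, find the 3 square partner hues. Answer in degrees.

60 + 90 = 150°
60 + 180 = 240°
60 + 270 = 330°

150°, 240°, 330°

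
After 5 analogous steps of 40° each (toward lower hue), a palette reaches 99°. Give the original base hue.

5 steps of 40° (toward lower hue) give a net shift of −200°.
Start = end − shift: 99 + 200 = 299°

299°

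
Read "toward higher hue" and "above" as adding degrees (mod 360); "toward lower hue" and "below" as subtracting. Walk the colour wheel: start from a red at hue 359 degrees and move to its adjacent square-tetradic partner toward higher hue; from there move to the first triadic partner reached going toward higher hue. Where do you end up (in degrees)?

+90° (square ↑): 359 + 90 = 449 → 449 − 360 = 89°
+120° (triadic ↑): 89 + 120 = 209°

209°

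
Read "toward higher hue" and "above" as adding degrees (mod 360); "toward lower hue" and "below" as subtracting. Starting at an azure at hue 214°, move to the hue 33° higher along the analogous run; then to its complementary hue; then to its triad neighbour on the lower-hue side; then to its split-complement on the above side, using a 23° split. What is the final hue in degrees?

150°

+33° (analog 33° ↑): 214 + 33 = 247°
+180° (complement): 247 + 180 = 427 → 427 − 360 = 67°
−120° (triadic ↓): 67 − 120 = -53 → -53 + 360 = 307°
+203° (split-comp 23° ↑): 307 + 203 = 510 → 510 − 360 = 150°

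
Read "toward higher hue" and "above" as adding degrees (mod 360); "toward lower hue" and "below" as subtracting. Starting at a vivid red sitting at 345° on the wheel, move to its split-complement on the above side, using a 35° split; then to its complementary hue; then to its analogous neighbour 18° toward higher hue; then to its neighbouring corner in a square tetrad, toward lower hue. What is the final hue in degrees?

split-comp 35° ↑ +215°: 345 + 215 = 560 → 560 − 360 = 200°
complement +180°: 200 + 180 = 380 → 380 − 360 = 20°
analog 18° ↑ +18°: 20 + 18 = 38°
square ↓ −90°: 38 − 90 = -52 → -52 + 360 = 308°

308°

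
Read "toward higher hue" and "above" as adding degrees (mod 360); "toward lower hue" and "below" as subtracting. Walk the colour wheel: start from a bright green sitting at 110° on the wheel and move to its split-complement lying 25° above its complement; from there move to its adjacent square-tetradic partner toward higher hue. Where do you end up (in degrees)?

split-comp 25° ↑ +205°: 110 + 205 = 315°
square ↑ +90°: 315 + 90 = 405 → 405 − 360 = 45°

45°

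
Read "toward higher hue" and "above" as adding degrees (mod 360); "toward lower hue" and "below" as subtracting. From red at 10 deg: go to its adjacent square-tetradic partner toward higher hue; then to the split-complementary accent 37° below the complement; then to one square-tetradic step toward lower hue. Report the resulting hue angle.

153°

square ↑ +90°: 10 + 90 = 100°
split-comp 37° ↓ +143°: 100 + 143 = 243°
square ↓ −90°: 243 − 90 = 153°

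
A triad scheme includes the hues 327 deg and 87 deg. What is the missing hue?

A triad places three hues 120° apart.
The full set through 87° is {87°, 207°, 327°}.
Given {87°, 327°}, the missing hue is 207°.

207°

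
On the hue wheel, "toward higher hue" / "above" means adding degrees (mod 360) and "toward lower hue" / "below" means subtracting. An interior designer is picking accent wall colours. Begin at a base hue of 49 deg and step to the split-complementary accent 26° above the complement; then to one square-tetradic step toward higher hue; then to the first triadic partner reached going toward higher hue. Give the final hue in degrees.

split-comp 26° ↑ +206°: 49 + 206 = 255°
square ↑ +90°: 255 + 90 = 345°
triadic ↑ +120°: 345 + 120 = 465 → 465 − 360 = 105°

105°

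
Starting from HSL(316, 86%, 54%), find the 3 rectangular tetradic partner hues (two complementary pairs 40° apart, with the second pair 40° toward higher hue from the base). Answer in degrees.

A rectangular tetradic uses two complementary pairs 40° apart: offsets 0°, 40°, 180°, 220°.
316 + 40 = 356°
316 + 180 = 496 → 496 − 360 = 136°
316 + 220 = 536 → 536 − 360 = 176°

356°, 136°, and 176°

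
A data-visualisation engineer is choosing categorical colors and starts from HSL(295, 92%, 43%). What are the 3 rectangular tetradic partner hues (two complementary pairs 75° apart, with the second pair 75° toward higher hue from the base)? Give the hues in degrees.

A rectangular tetradic uses two complementary pairs 75° apart: offsets 0°, 75°, 180°, 255°.
295 + 75 = 370 → 370 − 360 = 10°
295 + 180 = 475 → 475 − 360 = 115°
295 + 255 = 550 → 550 − 360 = 190°

10°, 115° and 190°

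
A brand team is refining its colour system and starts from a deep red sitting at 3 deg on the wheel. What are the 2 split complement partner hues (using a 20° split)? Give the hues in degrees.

163° and 203°

Split-complementary hues sit 20° either side of the complement.
Complement of 3 deg: 3 + 180 = 183°
183 − 20 = 163°
183 + 20 = 203°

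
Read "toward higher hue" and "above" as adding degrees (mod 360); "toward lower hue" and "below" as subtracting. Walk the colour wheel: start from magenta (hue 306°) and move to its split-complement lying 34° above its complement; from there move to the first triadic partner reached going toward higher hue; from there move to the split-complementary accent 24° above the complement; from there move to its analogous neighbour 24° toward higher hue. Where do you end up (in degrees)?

306 + 214 = 520 → 520 − 360 = 160°   (split-comp 34° ↑)
160 + 120 = 280°   (triadic ↑)
280 + 204 = 484 → 484 − 360 = 124°   (split-comp 24° ↑)
124 + 24 = 148°   (analog 24° ↑)

148°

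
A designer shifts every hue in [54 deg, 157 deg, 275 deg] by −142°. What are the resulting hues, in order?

272°, 15°, 133°

54 − 142 = -88 → -88 + 360 = 272°
157 − 142 = 15°
275 − 142 = 133°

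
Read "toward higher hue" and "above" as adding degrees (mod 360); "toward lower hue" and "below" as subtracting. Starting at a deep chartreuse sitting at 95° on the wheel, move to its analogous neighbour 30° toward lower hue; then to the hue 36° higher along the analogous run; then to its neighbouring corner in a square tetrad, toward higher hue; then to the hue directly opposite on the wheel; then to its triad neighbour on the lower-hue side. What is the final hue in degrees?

95 − 30 = 65°   (analog 30° ↓)
65 + 36 = 101°   (analog 36° ↑)
101 + 90 = 191°   (square ↑)
191 + 180 = 371 → 371 − 360 = 11°   (complement)
11 − 120 = -109 → -109 + 360 = 251°   (triadic ↓)

251°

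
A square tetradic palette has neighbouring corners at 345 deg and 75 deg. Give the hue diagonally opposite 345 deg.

165°

A square tetradic scheme places four hues 90° apart; opposite corners are 180° apart.
345 + 180 = 525 → 525 − 360 = 165°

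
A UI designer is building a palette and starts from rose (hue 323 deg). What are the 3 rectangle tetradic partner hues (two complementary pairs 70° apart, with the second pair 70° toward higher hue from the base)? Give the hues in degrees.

A rectangular tetradic uses two complementary pairs 70° apart: offsets 0°, 70°, 180°, 250°.
323 + 70 = 393 → 393 − 360 = 33°
323 + 180 = 503 → 503 − 360 = 143°
323 + 250 = 573 → 573 − 360 = 213°

33°, 143°, and 213°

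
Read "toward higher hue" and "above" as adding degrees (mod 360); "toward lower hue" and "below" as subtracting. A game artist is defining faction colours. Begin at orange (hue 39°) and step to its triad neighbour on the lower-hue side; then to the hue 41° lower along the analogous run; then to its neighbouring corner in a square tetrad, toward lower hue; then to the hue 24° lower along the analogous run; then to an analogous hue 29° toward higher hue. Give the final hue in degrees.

153°

triadic ↓ −120°: 39 − 120 = -81 → -81 + 360 = 279°
analog 41° ↓ −41°: 279 − 41 = 238°
square ↓ −90°: 238 − 90 = 148°
analog 24° ↓ −24°: 148 − 24 = 124°
analog 29° ↑ +29°: 124 + 29 = 153°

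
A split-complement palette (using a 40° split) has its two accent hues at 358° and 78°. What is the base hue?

The accents sit 40° either side of the complement, so the complement is their short-arc midpoint on the wheel.
Short-arc midpoint of 358° and 78°: 38°.
Base is 180° from the complement: 38 − 180 = -142 → -142 + 360 = 218°

218°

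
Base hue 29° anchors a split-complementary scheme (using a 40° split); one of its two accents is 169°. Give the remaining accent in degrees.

Split-complementary hues sit 40° either side of the complement.
Complement of the base 29°: 29 + 180 = 209°
The given accent 169° is 40° one side of 209°; the other accent sits 40° the other side: 209 + 40 = 249°

249°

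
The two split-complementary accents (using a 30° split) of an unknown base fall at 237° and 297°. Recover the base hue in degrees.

87°

The accents sit 30° either side of the complement, so the complement is their short-arc midpoint on the wheel.
Short-arc midpoint of 237° and 297°: 267°.
Base is 180° from the complement: 267 − 180 = 87°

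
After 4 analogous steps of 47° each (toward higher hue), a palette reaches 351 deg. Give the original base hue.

4 steps of 47° (toward higher hue) give a net shift of +188°.
Start = end − shift: 351 − 188 = 163°

163°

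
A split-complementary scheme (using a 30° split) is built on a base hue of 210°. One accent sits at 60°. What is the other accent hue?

0°

Split-complementary hues sit 30° either side of the complement.
Complement of the base 210°: 210 + 180 = 390 → 390 − 360 = 30°
The given accent 60° is 30° one side of 30°; the other accent sits 30° the other side: 30 − 30 = 0°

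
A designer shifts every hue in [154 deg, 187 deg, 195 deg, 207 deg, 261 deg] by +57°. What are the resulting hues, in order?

211°, 244°, 252°, 264°, 318°

154 + 57 = 211°
187 + 57 = 244°
195 + 57 = 252°
207 + 57 = 264°
261 + 57 = 318°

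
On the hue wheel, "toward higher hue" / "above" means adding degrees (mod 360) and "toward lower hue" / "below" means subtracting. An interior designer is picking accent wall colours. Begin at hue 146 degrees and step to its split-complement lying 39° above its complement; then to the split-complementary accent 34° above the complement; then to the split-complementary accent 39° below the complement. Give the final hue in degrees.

split-comp 39° ↑ +219°: 146 + 219 = 365 → 365 − 360 = 5°
split-comp 34° ↑ +214°: 5 + 214 = 219°
split-comp 39° ↓ +141°: 219 + 141 = 360 → 360 − 360 = 0°

0°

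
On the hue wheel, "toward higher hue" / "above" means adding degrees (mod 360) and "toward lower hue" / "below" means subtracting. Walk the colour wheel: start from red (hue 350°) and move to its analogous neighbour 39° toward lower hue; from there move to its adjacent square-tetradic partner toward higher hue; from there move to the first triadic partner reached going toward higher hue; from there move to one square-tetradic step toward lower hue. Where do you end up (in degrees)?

71°

350 − 39 = 311°   (analog 39° ↓)
311 + 90 = 401 → 401 − 360 = 41°   (square ↑)
41 + 120 = 161°   (triadic ↑)
161 − 90 = 71°   (square ↓)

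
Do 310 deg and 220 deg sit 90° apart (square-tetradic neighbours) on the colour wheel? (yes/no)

Angular distance: |310 − 220| = 90 = 90°.
90° apart (square-tetradic neighbours) requires 90°.

yes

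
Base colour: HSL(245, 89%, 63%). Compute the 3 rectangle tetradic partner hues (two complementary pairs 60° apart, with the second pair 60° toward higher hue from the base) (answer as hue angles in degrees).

245 + 60 = 305°
245 + 180 = 425 → 425 − 360 = 65°
245 + 240 = 485 → 485 − 360 = 125°

305°, 65° and 125°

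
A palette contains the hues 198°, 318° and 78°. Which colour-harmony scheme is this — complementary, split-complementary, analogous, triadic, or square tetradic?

triadic

Sort the hues: 78°, 198°, 318°.
Successive gaps around the wheel: 120°, 120°, 120°.
Three hues equally spaced 120° apart form a triad.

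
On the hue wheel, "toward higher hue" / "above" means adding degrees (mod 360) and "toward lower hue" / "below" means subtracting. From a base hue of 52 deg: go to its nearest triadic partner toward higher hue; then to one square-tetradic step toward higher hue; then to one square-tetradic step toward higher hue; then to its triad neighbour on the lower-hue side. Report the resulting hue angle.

232°

triadic ↑ +120°: 52 + 120 = 172°
square ↑ +90°: 172 + 90 = 262°
square ↑ +90°: 262 + 90 = 352°
triadic ↓ −120°: 352 − 120 = 232°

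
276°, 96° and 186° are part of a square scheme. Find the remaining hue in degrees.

6°

A square tetradic scheme places four hues every 90°.
The full set through 96° is {6°, 96°, 186°, 276°}.
Given {96°, 186°, 276°}, the missing hue is 6°.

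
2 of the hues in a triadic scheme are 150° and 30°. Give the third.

A triad places three hues 120° apart.
The full set through 30° is {30°, 150°, 270°}.
Given {30°, 150°}, the missing hue is 270°.

270°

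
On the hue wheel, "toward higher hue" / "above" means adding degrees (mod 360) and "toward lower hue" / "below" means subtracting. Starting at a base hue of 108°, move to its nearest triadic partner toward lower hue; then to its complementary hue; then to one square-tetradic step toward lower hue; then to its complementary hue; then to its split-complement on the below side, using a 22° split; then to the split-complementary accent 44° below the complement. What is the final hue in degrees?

triadic ↓ −120°: 108 − 120 = -12 → -12 + 360 = 348°
complement +180°: 348 + 180 = 528 → 528 − 360 = 168°
square ↓ −90°: 168 − 90 = 78°
complement +180°: 78 + 180 = 258°
split-comp 22° ↓ +158°: 258 + 158 = 416 → 416 − 360 = 56°
split-comp 44° ↓ +136°: 56 + 136 = 192°

192°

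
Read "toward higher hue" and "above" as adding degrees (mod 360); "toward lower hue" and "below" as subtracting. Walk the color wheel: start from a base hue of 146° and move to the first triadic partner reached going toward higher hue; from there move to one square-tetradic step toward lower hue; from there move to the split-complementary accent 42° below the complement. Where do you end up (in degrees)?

314°

triadic ↑ +120°: 146 + 120 = 266°
square ↓ −90°: 266 − 90 = 176°
split-comp 42° ↓ +138°: 176 + 138 = 314°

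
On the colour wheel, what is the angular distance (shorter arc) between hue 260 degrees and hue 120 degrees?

140°

|260 − 120| = 140.
140 ≤ 180, so the shorter arc is 140°.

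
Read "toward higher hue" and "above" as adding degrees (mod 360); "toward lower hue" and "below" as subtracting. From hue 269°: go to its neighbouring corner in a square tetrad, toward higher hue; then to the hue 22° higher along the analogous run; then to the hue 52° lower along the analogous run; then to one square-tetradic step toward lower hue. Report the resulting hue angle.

+90° (square ↑): 269 + 90 = 359°
+22° (analog 22° ↑): 359 + 22 = 381 → 381 − 360 = 21°
−52° (analog 52° ↓): 21 − 52 = -31 → -31 + 360 = 329°
−90° (square ↓): 329 − 90 = 239°

239°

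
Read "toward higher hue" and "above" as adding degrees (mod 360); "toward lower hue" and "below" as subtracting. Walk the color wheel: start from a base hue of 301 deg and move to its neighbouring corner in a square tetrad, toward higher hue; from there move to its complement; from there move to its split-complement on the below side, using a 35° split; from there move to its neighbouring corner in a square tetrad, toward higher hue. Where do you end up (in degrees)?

square ↑ +90°: 301 + 90 = 391 → 391 − 360 = 31°
complement +180°: 31 + 180 = 211°
split-comp 35° ↓ +145°: 211 + 145 = 356°
square ↑ +90°: 356 + 90 = 446 → 446 − 360 = 86°

86°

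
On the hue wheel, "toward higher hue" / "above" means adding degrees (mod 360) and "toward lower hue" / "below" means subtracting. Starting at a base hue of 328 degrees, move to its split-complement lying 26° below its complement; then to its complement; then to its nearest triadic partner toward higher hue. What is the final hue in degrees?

328 + 154 = 482 → 482 − 360 = 122°   (split-comp 26° ↓)
122 + 180 = 302°   (complement)
302 + 120 = 422 → 422 − 360 = 62°   (triadic ↑)

62°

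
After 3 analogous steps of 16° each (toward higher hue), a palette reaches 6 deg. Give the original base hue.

3 steps of 16° (toward higher hue) give a net shift of +48°.
Start = end − shift: 6 − 48 = -42 → -42 + 360 = 318°

318°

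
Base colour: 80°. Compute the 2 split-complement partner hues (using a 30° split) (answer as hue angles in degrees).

230° and 290°

Split-complementary hues sit 30° either side of the complement.
Complement of 80°: 80 + 180 = 260°
260 − 30 = 230°
260 + 30 = 290°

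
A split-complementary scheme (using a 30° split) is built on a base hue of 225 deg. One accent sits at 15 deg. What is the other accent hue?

75°

Split-complementary hues sit 30° either side of the complement.
Complement of the base 225°: 225 + 180 = 405 → 405 − 360 = 45°
The given accent 15° is 30° one side of 45°; the other accent sits 30° the other side: 45 + 30 = 75°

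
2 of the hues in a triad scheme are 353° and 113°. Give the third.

A triad places three hues 120° apart.
The full set through 113° is {113°, 233°, 353°}.
Given {113°, 353°}, the missing hue is 233°.

233°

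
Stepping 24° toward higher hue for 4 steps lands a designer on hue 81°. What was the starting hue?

345°

4 steps of 24° (toward higher hue) give a net shift of +96°.
Start = end − shift: 81 − 96 = -15 → -15 + 360 = 345°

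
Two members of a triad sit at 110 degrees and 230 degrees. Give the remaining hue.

350°

A triad spaces three hues 120° apart.
The full set is {110°, 230°, 350°}.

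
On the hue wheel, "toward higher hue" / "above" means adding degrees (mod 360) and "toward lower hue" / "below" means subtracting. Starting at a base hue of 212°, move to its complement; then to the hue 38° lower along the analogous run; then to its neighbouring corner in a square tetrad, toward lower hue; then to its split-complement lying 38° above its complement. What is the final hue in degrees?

122°

complement +180°: 212 + 180 = 392 → 392 − 360 = 32°
analog 38° ↓ −38°: 32 − 38 = -6 → -6 + 360 = 354°
square ↓ −90°: 354 − 90 = 264°
split-comp 38° ↑ +218°: 264 + 218 = 482 → 482 − 360 = 122°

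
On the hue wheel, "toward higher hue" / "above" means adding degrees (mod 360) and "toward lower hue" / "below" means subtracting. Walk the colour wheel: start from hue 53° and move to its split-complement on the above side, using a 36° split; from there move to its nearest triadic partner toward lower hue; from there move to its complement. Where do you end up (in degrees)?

split-comp 36° ↑ +216°: 53 + 216 = 269°
triadic ↓ −120°: 269 − 120 = 149°
complement +180°: 149 + 180 = 329°

329°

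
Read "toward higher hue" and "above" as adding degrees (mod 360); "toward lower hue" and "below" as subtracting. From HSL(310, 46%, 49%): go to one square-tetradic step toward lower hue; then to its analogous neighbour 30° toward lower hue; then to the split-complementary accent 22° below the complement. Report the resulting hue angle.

310 − 90 = 220°   (square ↓)
220 − 30 = 190°   (analog 30° ↓)
190 + 158 = 348°   (split-comp 22° ↓)

348°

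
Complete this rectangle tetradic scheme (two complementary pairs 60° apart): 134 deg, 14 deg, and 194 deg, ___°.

A rectangular tetradic uses two complementary pairs 60° apart: offsets 0°, 60°, 180°, 240°.
Among {14°, 134°, 194°}, 14° and 194° are a 180° pair.
The remaining hue 134° needs its own complement: 134 + 180 = 314°

314°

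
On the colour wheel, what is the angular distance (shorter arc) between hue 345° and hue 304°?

41°

|345 − 304| = 41.
41 ≤ 180, so the shorter arc is 41°.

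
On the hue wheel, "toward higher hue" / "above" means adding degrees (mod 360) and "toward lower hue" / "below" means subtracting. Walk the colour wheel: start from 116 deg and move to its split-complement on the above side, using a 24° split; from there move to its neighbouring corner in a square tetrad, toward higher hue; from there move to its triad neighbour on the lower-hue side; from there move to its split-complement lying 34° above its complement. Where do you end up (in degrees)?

+204° (split-comp 24° ↑): 116 + 204 = 320°
+90° (square ↑): 320 + 90 = 410 → 410 − 360 = 50°
−120° (triadic ↓): 50 − 120 = -70 → -70 + 360 = 290°
+214° (split-comp 34° ↑): 290 + 214 = 504 → 504 − 360 = 144°

144°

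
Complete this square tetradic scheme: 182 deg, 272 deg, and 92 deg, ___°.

A square tetradic scheme places four hues every 90°.
The full set through 92° is {2°, 92°, 182°, 272°}.
Given {92°, 182°, 272°}, the missing hue is 2°.

2°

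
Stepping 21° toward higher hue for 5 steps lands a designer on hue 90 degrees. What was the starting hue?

345°

5 steps of 21° (toward higher hue) give a net shift of +105°.
Start = end − shift: 90 − 105 = -15 → -15 + 360 = 345°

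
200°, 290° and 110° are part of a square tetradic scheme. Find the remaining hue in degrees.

A square tetradic scheme places four hues every 90°.
The full set through 110° is {20°, 110°, 200°, 290°}.
Given {110°, 200°, 290°}, the missing hue is 20°.

20°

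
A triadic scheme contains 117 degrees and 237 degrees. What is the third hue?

A triad spaces three hues 120° apart.
The full set is {117°, 237°, 357°}.

357°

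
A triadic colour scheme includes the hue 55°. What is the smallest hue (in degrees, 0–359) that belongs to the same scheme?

55°

A triad places three hues 120° apart.
The full set through 55° is {55°, 175°, 295°}.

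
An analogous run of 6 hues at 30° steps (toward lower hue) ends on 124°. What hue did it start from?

5 steps of 30° (toward lower hue) give a net shift of −150°.
Start = end − shift: 124 + 150 = 274°

274°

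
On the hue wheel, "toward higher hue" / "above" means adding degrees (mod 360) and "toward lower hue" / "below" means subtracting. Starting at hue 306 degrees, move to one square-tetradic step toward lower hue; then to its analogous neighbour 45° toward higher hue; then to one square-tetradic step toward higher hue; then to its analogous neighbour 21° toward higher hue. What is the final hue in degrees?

12°

square ↓ −90°: 306 − 90 = 216°
analog 45° ↑ +45°: 216 + 45 = 261°
square ↑ +90°: 261 + 90 = 351°
analog 21° ↑ +21°: 351 + 21 = 372 → 372 − 360 = 12°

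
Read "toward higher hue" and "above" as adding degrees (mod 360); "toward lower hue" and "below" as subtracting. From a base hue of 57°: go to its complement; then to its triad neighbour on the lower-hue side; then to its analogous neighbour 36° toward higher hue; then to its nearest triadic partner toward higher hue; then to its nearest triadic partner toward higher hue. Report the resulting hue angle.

complement +180°: 57 + 180 = 237°
triadic ↓ −120°: 237 − 120 = 117°
analog 36° ↑ +36°: 117 + 36 = 153°
triadic ↑ +120°: 153 + 120 = 273°
triadic ↑ +120°: 273 + 120 = 393 → 393 − 360 = 33°

33°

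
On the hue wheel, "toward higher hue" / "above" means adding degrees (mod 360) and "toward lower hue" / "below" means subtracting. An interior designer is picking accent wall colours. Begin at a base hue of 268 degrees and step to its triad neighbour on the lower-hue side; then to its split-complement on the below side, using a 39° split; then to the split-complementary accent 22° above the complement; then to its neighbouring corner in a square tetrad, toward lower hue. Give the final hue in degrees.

−120° (triadic ↓): 268 − 120 = 148°
+141° (split-comp 39° ↓): 148 + 141 = 289°
+202° (split-comp 22° ↑): 289 + 202 = 491 → 491 − 360 = 131°
−90° (square ↓): 131 − 90 = 41°

41°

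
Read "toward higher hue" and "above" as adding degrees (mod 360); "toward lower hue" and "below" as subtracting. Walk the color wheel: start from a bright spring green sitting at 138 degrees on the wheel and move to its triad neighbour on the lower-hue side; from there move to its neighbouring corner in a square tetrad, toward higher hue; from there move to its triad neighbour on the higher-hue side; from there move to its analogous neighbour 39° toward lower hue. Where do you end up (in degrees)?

−120° (triadic ↓): 138 − 120 = 18°
+90° (square ↑): 18 + 90 = 108°
+120° (triadic ↑): 108 + 120 = 228°
−39° (analog 39° ↓): 228 − 39 = 189°

189°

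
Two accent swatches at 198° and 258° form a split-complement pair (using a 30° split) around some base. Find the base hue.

The accents sit 30° either side of the complement, so the complement is their short-arc midpoint on the wheel.
Short-arc midpoint of 198° and 258°: 228°.
Base is 180° from the complement: 228 − 180 = 48°

48°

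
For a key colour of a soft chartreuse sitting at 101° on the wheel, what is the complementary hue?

The complement sits 180° across the wheel.
101 + 180 = 281°

281°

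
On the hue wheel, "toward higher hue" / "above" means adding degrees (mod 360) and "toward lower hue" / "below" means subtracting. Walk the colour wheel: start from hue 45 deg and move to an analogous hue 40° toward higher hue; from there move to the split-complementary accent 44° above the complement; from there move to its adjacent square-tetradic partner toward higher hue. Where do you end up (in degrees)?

45 + 40 = 85°   (analog 40° ↑)
85 + 224 = 309°   (split-comp 44° ↑)
309 + 90 = 399 → 399 − 360 = 39°   (square ↑)

39°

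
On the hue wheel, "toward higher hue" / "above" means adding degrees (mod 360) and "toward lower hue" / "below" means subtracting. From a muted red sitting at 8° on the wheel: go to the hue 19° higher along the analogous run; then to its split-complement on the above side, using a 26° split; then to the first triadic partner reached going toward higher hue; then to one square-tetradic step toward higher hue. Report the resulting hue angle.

8 + 19 = 27°   (analog 19° ↑)
27 + 206 = 233°   (split-comp 26° ↑)
233 + 120 = 353°   (triadic ↑)
353 + 90 = 443 → 443 − 360 = 83°   (square ↑)

83°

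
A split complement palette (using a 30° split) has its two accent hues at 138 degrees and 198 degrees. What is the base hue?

348°

The accents sit 30° either side of the complement, so the complement is their short-arc midpoint on the wheel.
Short-arc midpoint of 138° and 198°: 168°.
Base is 180° from the complement: 168 − 180 = -12 → -12 + 360 = 348°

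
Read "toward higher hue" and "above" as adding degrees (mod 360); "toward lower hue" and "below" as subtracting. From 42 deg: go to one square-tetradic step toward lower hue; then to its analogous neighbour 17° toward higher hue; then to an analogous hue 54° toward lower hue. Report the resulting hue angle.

42 − 90 = -48 → -48 + 360 = 312°   (square ↓)
312 + 17 = 329°   (analog 17° ↑)
329 − 54 = 275°   (analog 54° ↓)

275°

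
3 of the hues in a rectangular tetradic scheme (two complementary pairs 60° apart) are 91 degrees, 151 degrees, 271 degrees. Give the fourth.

331°

A rectangular tetradic uses two complementary pairs 60° apart: offsets 0°, 60°, 180°, 240°.
Among {91°, 151°, 271°}, 91° and 271° are a 180° pair.
The remaining hue 151° needs its own complement: 151 + 180 = 331°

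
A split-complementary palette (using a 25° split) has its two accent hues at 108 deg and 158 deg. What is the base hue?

The accents sit 25° either side of the complement, so the complement is their short-arc midpoint on the wheel.
Short-arc midpoint of 108° and 158°: 133°.
Base is 180° from the complement: 133 − 180 = -47 → -47 + 360 = 313°

313°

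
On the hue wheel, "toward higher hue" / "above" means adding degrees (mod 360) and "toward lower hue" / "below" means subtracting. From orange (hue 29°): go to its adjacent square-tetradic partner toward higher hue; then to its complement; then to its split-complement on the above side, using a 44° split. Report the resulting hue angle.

163°

+90° (square ↑): 29 + 90 = 119°
+180° (complement): 119 + 180 = 299°
+224° (split-comp 44° ↑): 299 + 224 = 523 → 523 − 360 = 163°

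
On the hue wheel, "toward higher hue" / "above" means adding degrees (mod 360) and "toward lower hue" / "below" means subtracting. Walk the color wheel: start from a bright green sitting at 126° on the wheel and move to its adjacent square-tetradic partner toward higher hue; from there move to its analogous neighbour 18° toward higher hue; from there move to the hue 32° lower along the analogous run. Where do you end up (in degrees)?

202°

+90° (square ↑): 126 + 90 = 216°
+18° (analog 18° ↑): 216 + 18 = 234°
−32° (analog 32° ↓): 234 − 32 = 202°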